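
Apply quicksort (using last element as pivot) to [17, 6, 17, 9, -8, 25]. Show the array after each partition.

Partition 1: pivot=25 at index 5 -> [17, 6, 17, 9, -8, 25]
Partition 2: pivot=-8 at index 0 -> [-8, 6, 17, 9, 17, 25]
Partition 3: pivot=17 at index 4 -> [-8, 6, 17, 9, 17, 25]
Partition 4: pivot=9 at index 2 -> [-8, 6, 9, 17, 17, 25]


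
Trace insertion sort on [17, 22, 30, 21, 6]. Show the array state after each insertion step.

First element 17 is already 'sorted'
Insert 22: shifted 0 elements -> [17, 22, 30, 21, 6]
Insert 30: shifted 0 elements -> [17, 22, 30, 21, 6]
Insert 21: shifted 2 elements -> [17, 21, 22, 30, 6]
Insert 6: shifted 4 elements -> [6, 17, 21, 22, 30]


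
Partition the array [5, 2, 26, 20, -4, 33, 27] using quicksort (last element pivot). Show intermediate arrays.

Partition 1: pivot=27 at index 5 -> [5, 2, 26, 20, -4, 27, 33]
Partition 2: pivot=-4 at index 0 -> [-4, 2, 26, 20, 5, 27, 33]
Partition 3: pivot=5 at index 2 -> [-4, 2, 5, 20, 26, 27, 33]
Partition 4: pivot=26 at index 4 -> [-4, 2, 5, 20, 26, 27, 33]


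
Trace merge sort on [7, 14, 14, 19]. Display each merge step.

Divide and conquer:
  Merge [7] + [14] -> [7, 14]
  Merge [14] + [19] -> [14, 19]
  Merge [7, 14] + [14, 19] -> [7, 14, 14, 19]


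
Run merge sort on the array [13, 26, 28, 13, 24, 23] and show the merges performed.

Divide and conquer:
  Merge [26] + [28] -> [26, 28]
  Merge [13] + [26, 28] -> [13, 26, 28]
  Merge [24] + [23] -> [23, 24]
  Merge [13] + [23, 24] -> [13, 23, 24]
  Merge [13, 26, 28] + [13, 23, 24] -> [13, 13, 23, 24, 26, 28]


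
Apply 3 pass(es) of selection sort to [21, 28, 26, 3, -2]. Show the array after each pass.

Pass 1: Select minimum -2 at index 4, swap -> [-2, 28, 26, 3, 21]
Pass 2: Select minimum 3 at index 3, swap -> [-2, 3, 26, 28, 21]
Pass 3: Select minimum 21 at index 4, swap -> [-2, 3, 21, 28, 26]


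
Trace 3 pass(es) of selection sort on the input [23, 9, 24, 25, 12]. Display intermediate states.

Pass 1: Select minimum 9 at index 1, swap -> [9, 23, 24, 25, 12]
Pass 2: Select minimum 12 at index 4, swap -> [9, 12, 24, 25, 23]
Pass 3: Select minimum 23 at index 4, swap -> [9, 12, 23, 25, 24]


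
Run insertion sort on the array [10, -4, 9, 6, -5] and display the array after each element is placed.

First element 10 is already 'sorted'
Insert -4: shifted 1 elements -> [-4, 10, 9, 6, -5]
Insert 9: shifted 1 elements -> [-4, 9, 10, 6, -5]
Insert 6: shifted 2 elements -> [-4, 6, 9, 10, -5]
Insert -5: shifted 4 elements -> [-5, -4, 6, 9, 10]


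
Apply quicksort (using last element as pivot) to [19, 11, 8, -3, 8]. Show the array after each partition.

Partition 1: pivot=8 at index 2 -> [8, -3, 8, 11, 19]
Partition 2: pivot=-3 at index 0 -> [-3, 8, 8, 11, 19]
Partition 3: pivot=19 at index 4 -> [-3, 8, 8, 11, 19]


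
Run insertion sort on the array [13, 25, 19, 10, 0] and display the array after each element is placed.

First element 13 is already 'sorted'
Insert 25: shifted 0 elements -> [13, 25, 19, 10, 0]
Insert 19: shifted 1 elements -> [13, 19, 25, 10, 0]
Insert 10: shifted 3 elements -> [10, 13, 19, 25, 0]
Insert 0: shifted 4 elements -> [0, 10, 13, 19, 25]


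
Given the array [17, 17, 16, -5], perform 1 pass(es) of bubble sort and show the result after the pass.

After pass 1: [17, 16, -5, 17] (2 swaps)
Total swaps: 2


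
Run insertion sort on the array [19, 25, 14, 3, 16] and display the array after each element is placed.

First element 19 is already 'sorted'
Insert 25: shifted 0 elements -> [19, 25, 14, 3, 16]
Insert 14: shifted 2 elements -> [14, 19, 25, 3, 16]
Insert 3: shifted 3 elements -> [3, 14, 19, 25, 16]
Insert 16: shifted 2 elements -> [3, 14, 16, 19, 25]


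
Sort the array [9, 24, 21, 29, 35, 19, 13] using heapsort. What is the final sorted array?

Build heap: [35, 29, 21, 9, 24, 19, 13]
Extract 35: [29, 24, 21, 9, 13, 19, 35]
Extract 29: [24, 19, 21, 9, 13, 29, 35]
Extract 24: [21, 19, 13, 9, 24, 29, 35]
Extract 21: [19, 9, 13, 21, 24, 29, 35]
Extract 19: [13, 9, 19, 21, 24, 29, 35]
Extract 13: [9, 13, 19, 21, 24, 29, 35]


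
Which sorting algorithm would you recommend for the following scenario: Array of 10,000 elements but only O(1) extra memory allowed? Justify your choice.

Best choice: Heapsort
Reason: Heapsort rearranges the array in place using O(1) auxiliary space and still guarantees O(n log n) time; quicksort partitions in place but needs Theta(log n) stack space for recursion (O(n) in the worst case), and mergesort requires O(n) auxiliary space


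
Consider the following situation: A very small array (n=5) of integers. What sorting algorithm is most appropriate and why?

Best choice: Insertion sort
Reason: For tiny inputs the O(n^2) overhead is negligible and insertion sort has minimal constant factors


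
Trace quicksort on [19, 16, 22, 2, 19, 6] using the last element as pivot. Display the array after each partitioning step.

Partition 1: pivot=6 at index 1 -> [2, 6, 22, 19, 19, 16]
Partition 2: pivot=16 at index 2 -> [2, 6, 16, 19, 19, 22]
Partition 3: pivot=22 at index 5 -> [2, 6, 16, 19, 19, 22]
Partition 4: pivot=19 at index 4 -> [2, 6, 16, 19, 19, 22]


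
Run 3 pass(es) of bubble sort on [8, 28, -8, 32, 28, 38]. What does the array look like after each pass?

After pass 1: [8, -8, 28, 28, 32, 38] (2 swaps)
After pass 2: [-8, 8, 28, 28, 32, 38] (1 swaps)
After pass 3: [-8, 8, 28, 28, 32, 38] (0 swaps)
Total swaps: 3


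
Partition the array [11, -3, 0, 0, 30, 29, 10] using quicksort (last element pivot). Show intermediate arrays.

Partition 1: pivot=10 at index 3 -> [-3, 0, 0, 10, 30, 29, 11]
Partition 2: pivot=0 at index 2 -> [-3, 0, 0, 10, 30, 29, 11]
Partition 3: pivot=0 at index 1 -> [-3, 0, 0, 10, 30, 29, 11]
Partition 4: pivot=11 at index 4 -> [-3, 0, 0, 10, 11, 29, 30]
Partition 5: pivot=30 at index 6 -> [-3, 0, 0, 10, 11, 29, 30]


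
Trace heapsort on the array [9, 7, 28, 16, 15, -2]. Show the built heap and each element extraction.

Build heap: [28, 16, 9, 7, 15, -2]
Extract 28: [16, 15, 9, 7, -2, 28]
Extract 16: [15, 7, 9, -2, 16, 28]
Extract 15: [9, 7, -2, 15, 16, 28]
Extract 9: [7, -2, 9, 15, 16, 28]
Extract 7: [-2, 7, 9, 15, 16, 28]


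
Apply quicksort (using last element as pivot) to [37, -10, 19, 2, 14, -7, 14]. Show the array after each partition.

Partition 1: pivot=14 at index 4 -> [-10, 2, 14, -7, 14, 37, 19]
Partition 2: pivot=-7 at index 1 -> [-10, -7, 14, 2, 14, 37, 19]
Partition 3: pivot=2 at index 2 -> [-10, -7, 2, 14, 14, 37, 19]
Partition 4: pivot=19 at index 5 -> [-10, -7, 2, 14, 14, 19, 37]


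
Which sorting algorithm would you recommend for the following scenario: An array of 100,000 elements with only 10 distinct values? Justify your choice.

Best choice: 3-way quicksort or Counting sort
Reason: 3-way (Dutch national flag) partitioning groups every copy of the pivot together, so with only d=10 distinct keys quicksort finishes in O(n log d) expected time, which is effectively linear; counting sort runs in O(n + k) where k is the size of the key range (not the number of distinct values), so it is linear when the 10 values are integers drawn from a small known range


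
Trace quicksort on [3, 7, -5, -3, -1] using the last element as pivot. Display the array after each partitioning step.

Partition 1: pivot=-1 at index 2 -> [-5, -3, -1, 7, 3]
Partition 2: pivot=-3 at index 1 -> [-5, -3, -1, 7, 3]
Partition 3: pivot=3 at index 3 -> [-5, -3, -1, 3, 7]


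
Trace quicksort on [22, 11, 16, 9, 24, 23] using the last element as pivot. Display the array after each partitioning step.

Partition 1: pivot=23 at index 4 -> [22, 11, 16, 9, 23, 24]
Partition 2: pivot=9 at index 0 -> [9, 11, 16, 22, 23, 24]
Partition 3: pivot=22 at index 3 -> [9, 11, 16, 22, 23, 24]
Partition 4: pivot=16 at index 2 -> [9, 11, 16, 22, 23, 24]


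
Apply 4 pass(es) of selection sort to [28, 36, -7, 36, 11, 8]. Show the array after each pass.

Pass 1: Select minimum -7 at index 2, swap -> [-7, 36, 28, 36, 11, 8]
Pass 2: Select minimum 8 at index 5, swap -> [-7, 8, 28, 36, 11, 36]
Pass 3: Select minimum 11 at index 4, swap -> [-7, 8, 11, 36, 28, 36]
Pass 4: Select minimum 28 at index 4, swap -> [-7, 8, 11, 28, 36, 36]


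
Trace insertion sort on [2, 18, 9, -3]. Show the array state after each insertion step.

First element 2 is already 'sorted'
Insert 18: shifted 0 elements -> [2, 18, 9, -3]
Insert 9: shifted 1 elements -> [2, 9, 18, -3]
Insert -3: shifted 3 elements -> [-3, 2, 9, 18]


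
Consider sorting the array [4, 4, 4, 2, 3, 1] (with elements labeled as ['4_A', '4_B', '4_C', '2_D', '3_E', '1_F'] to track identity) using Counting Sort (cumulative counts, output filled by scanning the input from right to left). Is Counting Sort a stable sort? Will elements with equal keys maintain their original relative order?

Trace Counting Sort on the labeled array (the key is the number; the letter only tracks identity):
  Counts for values 0..4: [0, 1, 1, 1, 3]
  Cumulative counts: [0, 1, 2, 3, 6]
  Scan right to left: place 1_F at output index 0
  Scan right to left: place 3_E at output index 2
  Scan right to left: place 2_D at output index 1
  Scan right to left: place 4_C at output index 5
  Scan right to left: place 4_B at output index 4
  Scan right to left: place 4_A at output index 3
  Output: [1_F, 2_D, 3_E, 4_A, 4_B, 4_C]
Equal keys:
  value 4: originally 4_A, 4_B, 4_C; after sorting 4_A, 4_B, 4_C -> order preserved
All equal keys kept their original relative order. Counting Sort is stable: scanning the input right to left with decreasing cumulative counts places later duplicates at later output positions.
Answer: Stable


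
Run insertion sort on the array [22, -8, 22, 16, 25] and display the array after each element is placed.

First element 22 is already 'sorted'
Insert -8: shifted 1 elements -> [-8, 22, 22, 16, 25]
Insert 22: shifted 0 elements -> [-8, 22, 22, 16, 25]
Insert 16: shifted 2 elements -> [-8, 16, 22, 22, 25]
Insert 25: shifted 0 elements -> [-8, 16, 22, 22, 25]


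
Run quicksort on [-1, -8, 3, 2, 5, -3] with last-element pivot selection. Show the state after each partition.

Partition 1: pivot=-3 at index 1 -> [-8, -3, 3, 2, 5, -1]
Partition 2: pivot=-1 at index 2 -> [-8, -3, -1, 2, 5, 3]
Partition 3: pivot=3 at index 4 -> [-8, -3, -1, 2, 3, 5]


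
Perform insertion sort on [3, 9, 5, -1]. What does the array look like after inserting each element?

First element 3 is already 'sorted'
Insert 9: shifted 0 elements -> [3, 9, 5, -1]
Insert 5: shifted 1 elements -> [3, 5, 9, -1]
Insert -1: shifted 3 elements -> [-1, 3, 5, 9]


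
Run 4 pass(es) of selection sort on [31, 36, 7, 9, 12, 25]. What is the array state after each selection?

Pass 1: Select minimum 7 at index 2, swap -> [7, 36, 31, 9, 12, 25]
Pass 2: Select minimum 9 at index 3, swap -> [7, 9, 31, 36, 12, 25]
Pass 3: Select minimum 12 at index 4, swap -> [7, 9, 12, 36, 31, 25]
Pass 4: Select minimum 25 at index 5, swap -> [7, 9, 12, 25, 31, 36]


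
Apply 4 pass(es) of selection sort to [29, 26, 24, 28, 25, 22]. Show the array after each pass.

Pass 1: Select minimum 22 at index 5, swap -> [22, 26, 24, 28, 25, 29]
Pass 2: Select minimum 24 at index 2, swap -> [22, 24, 26, 28, 25, 29]
Pass 3: Select minimum 25 at index 4, swap -> [22, 24, 25, 28, 26, 29]
Pass 4: Select minimum 26 at index 4, swap -> [22, 24, 25, 26, 28, 29]


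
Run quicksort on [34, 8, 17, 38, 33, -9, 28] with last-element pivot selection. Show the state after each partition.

Partition 1: pivot=28 at index 3 -> [8, 17, -9, 28, 33, 34, 38]
Partition 2: pivot=-9 at index 0 -> [-9, 17, 8, 28, 33, 34, 38]
Partition 3: pivot=8 at index 1 -> [-9, 8, 17, 28, 33, 34, 38]
Partition 4: pivot=38 at index 6 -> [-9, 8, 17, 28, 33, 34, 38]
Partition 5: pivot=34 at index 5 -> [-9, 8, 17, 28, 33, 34, 38]


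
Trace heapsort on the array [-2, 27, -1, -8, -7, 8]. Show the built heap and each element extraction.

Build heap: [27, -2, 8, -8, -7, -1]
Extract 27: [8, -2, -1, -8, -7, 27]
Extract 8: [-1, -2, -7, -8, 8, 27]
Extract -1: [-2, -8, -7, -1, 8, 27]
Extract -2: [-7, -8, -2, -1, 8, 27]
Extract -7: [-8, -7, -2, -1, 8, 27]


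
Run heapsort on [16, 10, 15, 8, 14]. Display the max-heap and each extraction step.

Build heap: [16, 14, 15, 8, 10]
Extract 16: [15, 14, 10, 8, 16]
Extract 15: [14, 8, 10, 15, 16]
Extract 14: [10, 8, 14, 15, 16]
Extract 10: [8, 10, 14, 15, 16]


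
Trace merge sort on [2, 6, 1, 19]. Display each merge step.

Divide and conquer:
  Merge [2] + [6] -> [2, 6]
  Merge [1] + [19] -> [1, 19]
  Merge [2, 6] + [1, 19] -> [1, 2, 6, 19]


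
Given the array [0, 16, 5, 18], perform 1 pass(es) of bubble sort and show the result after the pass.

After pass 1: [0, 5, 16, 18] (1 swaps)
Total swaps: 1


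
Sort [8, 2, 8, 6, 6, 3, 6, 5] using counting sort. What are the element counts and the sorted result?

Count array: [0, 0, 1, 1, 0, 1, 3, 0, 2]
(count[i] = number of elements equal to i)
Cumulative count: [0, 0, 1, 2, 2, 3, 6, 6, 8]
Sorted: [2, 3, 5, 6, 6, 6, 8, 8]


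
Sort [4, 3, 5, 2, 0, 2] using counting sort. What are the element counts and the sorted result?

Count array: [1, 0, 2, 1, 1, 1]
(count[i] = number of elements equal to i)
Cumulative count: [1, 1, 3, 4, 5, 6]
Sorted: [0, 2, 2, 3, 4, 5]


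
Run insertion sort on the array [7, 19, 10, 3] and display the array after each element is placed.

First element 7 is already 'sorted'
Insert 19: shifted 0 elements -> [7, 19, 10, 3]
Insert 10: shifted 1 elements -> [7, 10, 19, 3]
Insert 3: shifted 3 elements -> [3, 7, 10, 19]


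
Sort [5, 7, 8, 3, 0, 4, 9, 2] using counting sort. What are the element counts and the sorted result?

Count array: [1, 0, 1, 1, 1, 1, 0, 1, 1, 1]
(count[i] = number of elements equal to i)
Cumulative count: [1, 1, 2, 3, 4, 5, 5, 6, 7, 8]
Sorted: [0, 2, 3, 4, 5, 7, 8, 9]


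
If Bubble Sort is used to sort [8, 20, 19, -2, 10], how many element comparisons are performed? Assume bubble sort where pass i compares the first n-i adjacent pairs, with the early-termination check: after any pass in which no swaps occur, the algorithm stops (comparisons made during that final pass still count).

Pass 1: compare adjacent pairs (0,1)..(3,4) = 4 comparison(s), 3 swap(s) -> [8, 19, -2, 10, 20]
Pass 2: compare adjacent pairs (0,1)..(2,3) = 3 comparison(s), 2 swap(s) -> [8, -2, 10, 19, 20]
Pass 3: compare adjacent pairs (0,1)..(1,2) = 2 comparison(s), 1 swap(s) -> [-2, 8, 10, 19, 20]
Pass 4: compare adjacent pairs (0,1)..(0,1) = 1 comparison(s), 0 swap(s) -> [-2, 8, 10, 19, 20]
No swaps in this pass, so bubble sort stops here.
Total comparisons: 4 + 3 + 2 + 1 = 10


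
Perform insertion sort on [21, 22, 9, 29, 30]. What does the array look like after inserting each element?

First element 21 is already 'sorted'
Insert 22: shifted 0 elements -> [21, 22, 9, 29, 30]
Insert 9: shifted 2 elements -> [9, 21, 22, 29, 30]
Insert 29: shifted 0 elements -> [9, 21, 22, 29, 30]
Insert 30: shifted 0 elements -> [9, 21, 22, 29, 30]


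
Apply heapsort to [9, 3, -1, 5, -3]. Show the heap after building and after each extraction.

Build heap: [9, 5, -1, 3, -3]
Extract 9: [5, 3, -1, -3, 9]
Extract 5: [3, -3, -1, 5, 9]
Extract 3: [-1, -3, 3, 5, 9]
Extract -1: [-3, -1, 3, 5, 9]


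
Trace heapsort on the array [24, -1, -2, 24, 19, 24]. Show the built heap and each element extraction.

Build heap: [24, 24, 24, -1, 19, -2]
Extract 24: [24, 19, 24, -1, -2, 24]
Extract 24: [24, 19, -2, -1, 24, 24]
Extract 24: [19, -1, -2, 24, 24, 24]
Extract 19: [-1, -2, 19, 24, 24, 24]
Extract -1: [-2, -1, 19, 24, 24, 24]


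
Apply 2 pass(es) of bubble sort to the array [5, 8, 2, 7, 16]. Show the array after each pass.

After pass 1: [5, 2, 7, 8, 16] (2 swaps)
After pass 2: [2, 5, 7, 8, 16] (1 swaps)
Total swaps: 3


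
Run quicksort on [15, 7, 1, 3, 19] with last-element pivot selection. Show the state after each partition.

Partition 1: pivot=19 at index 4 -> [15, 7, 1, 3, 19]
Partition 2: pivot=3 at index 1 -> [1, 3, 15, 7, 19]
Partition 3: pivot=7 at index 2 -> [1, 3, 7, 15, 19]


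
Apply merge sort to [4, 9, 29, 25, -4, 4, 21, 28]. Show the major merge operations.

Divide and conquer:
  Merge [4] + [9] -> [4, 9]
  Merge [29] + [25] -> [25, 29]
  Merge [4, 9] + [25, 29] -> [4, 9, 25, 29]
  Merge [-4] + [4] -> [-4, 4]
  Merge [21] + [28] -> [21, 28]
  Merge [-4, 4] + [21, 28] -> [-4, 4, 21, 28]
  Merge [4, 9, 25, 29] + [-4, 4, 21, 28] -> [-4, 4, 4, 9, 21, 25, 28, 29]


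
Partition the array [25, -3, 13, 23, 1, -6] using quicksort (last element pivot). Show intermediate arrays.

Partition 1: pivot=-6 at index 0 -> [-6, -3, 13, 23, 1, 25]
Partition 2: pivot=25 at index 5 -> [-6, -3, 13, 23, 1, 25]
Partition 3: pivot=1 at index 2 -> [-6, -3, 1, 23, 13, 25]
Partition 4: pivot=13 at index 3 -> [-6, -3, 1, 13, 23, 25]


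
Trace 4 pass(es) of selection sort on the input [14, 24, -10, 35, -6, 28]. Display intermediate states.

Pass 1: Select minimum -10 at index 2, swap -> [-10, 24, 14, 35, -6, 28]
Pass 2: Select minimum -6 at index 4, swap -> [-10, -6, 14, 35, 24, 28]
Pass 3: Select minimum 14 at index 2, swap -> [-10, -6, 14, 35, 24, 28]
Pass 4: Select minimum 24 at index 4, swap -> [-10, -6, 14, 24, 35, 28]


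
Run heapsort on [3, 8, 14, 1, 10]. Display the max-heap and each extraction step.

Build heap: [14, 10, 3, 1, 8]
Extract 14: [10, 8, 3, 1, 14]
Extract 10: [8, 1, 3, 10, 14]
Extract 8: [3, 1, 8, 10, 14]
Extract 3: [1, 3, 8, 10, 14]


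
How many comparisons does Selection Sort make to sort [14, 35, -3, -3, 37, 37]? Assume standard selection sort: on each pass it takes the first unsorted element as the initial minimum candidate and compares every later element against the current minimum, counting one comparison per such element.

Pass 1: scan indices 1..5 for the minimum = 5 comparison(s); min is -3, place at index 0 -> [-3, 35, 14, -3, 37, 37]
Pass 2: scan indices 2..5 for the minimum = 4 comparison(s); min is -3, place at index 1 -> [-3, -3, 14, 35, 37, 37]
Pass 3: scan indices 3..5 for the minimum = 3 comparison(s); min is 14, place at index 2 -> [-3, -3, 14, 35, 37, 37]
Pass 4: scan indices 4..5 for the minimum = 2 comparison(s); min is 35, place at index 3 -> [-3, -3, 14, 35, 37, 37]
Pass 5: scan indices 5..5 for the minimum = 1 comparison(s); min is 37, place at index 4 -> [-3, -3, 14, 35, 37, 37]
Selection sort always scans the whole unsorted suffix, so the count is (n-1) + (n-2) + ... + 1 = n(n-1)/2 = 6*5/2 = 15 regardless of the input order.
Total comparisons: 5 + 4 + 3 + 2 + 1 = 15


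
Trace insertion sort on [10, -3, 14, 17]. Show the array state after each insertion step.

First element 10 is already 'sorted'
Insert -3: shifted 1 elements -> [-3, 10, 14, 17]
Insert 14: shifted 0 elements -> [-3, 10, 14, 17]
Insert 17: shifted 0 elements -> [-3, 10, 14, 17]


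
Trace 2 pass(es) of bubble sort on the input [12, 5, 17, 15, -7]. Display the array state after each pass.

After pass 1: [5, 12, 15, -7, 17] (3 swaps)
After pass 2: [5, 12, -7, 15, 17] (1 swaps)
Total swaps: 4


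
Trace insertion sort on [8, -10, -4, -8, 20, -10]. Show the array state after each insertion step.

First element 8 is already 'sorted'
Insert -10: shifted 1 elements -> [-10, 8, -4, -8, 20, -10]
Insert -4: shifted 1 elements -> [-10, -4, 8, -8, 20, -10]
Insert -8: shifted 2 elements -> [-10, -8, -4, 8, 20, -10]
Insert 20: shifted 0 elements -> [-10, -8, -4, 8, 20, -10]
Insert -10: shifted 4 elements -> [-10, -10, -8, -4, 8, 20]


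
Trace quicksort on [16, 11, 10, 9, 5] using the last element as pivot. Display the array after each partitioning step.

Partition 1: pivot=5 at index 0 -> [5, 11, 10, 9, 16]
Partition 2: pivot=16 at index 4 -> [5, 11, 10, 9, 16]
Partition 3: pivot=9 at index 1 -> [5, 9, 10, 11, 16]
Partition 4: pivot=11 at index 3 -> [5, 9, 10, 11, 16]


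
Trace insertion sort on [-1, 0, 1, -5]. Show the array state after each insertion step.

First element -1 is already 'sorted'
Insert 0: shifted 0 elements -> [-1, 0, 1, -5]
Insert 1: shifted 0 elements -> [-1, 0, 1, -5]
Insert -5: shifted 3 elements -> [-5, -1, 0, 1]


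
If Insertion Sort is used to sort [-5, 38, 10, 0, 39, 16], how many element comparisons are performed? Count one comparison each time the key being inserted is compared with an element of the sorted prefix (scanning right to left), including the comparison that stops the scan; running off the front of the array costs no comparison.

Insert 38: -5 <= 38 (stop) = 1 comparison(s) -> [-5, 38, 10, 0, 39, 16]
Insert 10: 38 > 10 (shift), -5 <= 10 (stop) = 2 comparison(s) -> [-5, 10, 38, 0, 39, 16]
Insert 0: 38 > 0 (shift), 10 > 0 (shift), -5 <= 0 (stop) = 3 comparison(s) -> [-5, 0, 10, 38, 39, 16]
Insert 39: 38 <= 39 (stop) = 1 comparison(s) -> [-5, 0, 10, 38, 39, 16]
Insert 16: 39 > 16 (shift), 38 > 16 (shift), 10 <= 16 (stop) = 3 comparison(s) -> [-5, 0, 10, 16, 38, 39]
Total comparisons: 1 + 2 + 3 + 1 + 3 = 10


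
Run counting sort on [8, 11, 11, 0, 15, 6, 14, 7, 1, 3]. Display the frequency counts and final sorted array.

Count array: [1, 1, 0, 1, 0, 0, 1, 1, 1, 0, 0, 2, 0, 0, 1, 1]
(count[i] = number of elements equal to i)
Cumulative count: [1, 2, 2, 3, 3, 3, 4, 5, 6, 6, 6, 8, 8, 8, 9, 10]
Sorted: [0, 1, 3, 6, 7, 8, 11, 11, 14, 15]


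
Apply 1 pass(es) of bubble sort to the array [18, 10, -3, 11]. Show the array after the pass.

After pass 1: [10, -3, 11, 18] (3 swaps)
Total swaps: 3


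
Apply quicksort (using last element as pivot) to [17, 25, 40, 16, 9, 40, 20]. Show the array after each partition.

Partition 1: pivot=20 at index 3 -> [17, 16, 9, 20, 40, 40, 25]
Partition 2: pivot=9 at index 0 -> [9, 16, 17, 20, 40, 40, 25]
Partition 3: pivot=17 at index 2 -> [9, 16, 17, 20, 40, 40, 25]
Partition 4: pivot=25 at index 4 -> [9, 16, 17, 20, 25, 40, 40]
Partition 5: pivot=40 at index 6 -> [9, 16, 17, 20, 25, 40, 40]


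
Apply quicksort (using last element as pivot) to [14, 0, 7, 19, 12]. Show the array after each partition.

Partition 1: pivot=12 at index 2 -> [0, 7, 12, 19, 14]
Partition 2: pivot=7 at index 1 -> [0, 7, 12, 19, 14]
Partition 3: pivot=14 at index 3 -> [0, 7, 12, 14, 19]


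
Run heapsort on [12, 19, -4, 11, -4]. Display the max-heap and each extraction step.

Build heap: [19, 12, -4, 11, -4]
Extract 19: [12, 11, -4, -4, 19]
Extract 12: [11, -4, -4, 12, 19]
Extract 11: [-4, -4, 11, 12, 19]
Extract -4: [-4, -4, 11, 12, 19]


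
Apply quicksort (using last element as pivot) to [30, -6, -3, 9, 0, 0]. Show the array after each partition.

Partition 1: pivot=0 at index 3 -> [-6, -3, 0, 0, 30, 9]
Partition 2: pivot=0 at index 2 -> [-6, -3, 0, 0, 30, 9]
Partition 3: pivot=-3 at index 1 -> [-6, -3, 0, 0, 30, 9]
Partition 4: pivot=9 at index 4 -> [-6, -3, 0, 0, 9, 30]


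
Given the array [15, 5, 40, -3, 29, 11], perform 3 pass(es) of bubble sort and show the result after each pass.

After pass 1: [5, 15, -3, 29, 11, 40] (4 swaps)
After pass 2: [5, -3, 15, 11, 29, 40] (2 swaps)
After pass 3: [-3, 5, 11, 15, 29, 40] (2 swaps)
Total swaps: 8


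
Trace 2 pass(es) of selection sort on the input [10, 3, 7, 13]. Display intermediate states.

Pass 1: Select minimum 3 at index 1, swap -> [3, 10, 7, 13]
Pass 2: Select minimum 7 at index 2, swap -> [3, 7, 10, 13]


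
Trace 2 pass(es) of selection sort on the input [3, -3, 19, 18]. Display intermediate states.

Pass 1: Select minimum -3 at index 1, swap -> [-3, 3, 19, 18]
Pass 2: Select minimum 3 at index 1, swap -> [-3, 3, 19, 18]


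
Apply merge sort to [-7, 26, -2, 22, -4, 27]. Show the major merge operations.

Divide and conquer:
  Merge [26] + [-2] -> [-2, 26]
  Merge [-7] + [-2, 26] -> [-7, -2, 26]
  Merge [-4] + [27] -> [-4, 27]
  Merge [22] + [-4, 27] -> [-4, 22, 27]
  Merge [-7, -2, 26] + [-4, 22, 27] -> [-7, -4, -2, 22, 26, 27]


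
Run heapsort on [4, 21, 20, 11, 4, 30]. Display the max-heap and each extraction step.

Build heap: [30, 21, 20, 11, 4, 4]
Extract 30: [21, 11, 20, 4, 4, 30]
Extract 21: [20, 11, 4, 4, 21, 30]
Extract 20: [11, 4, 4, 20, 21, 30]
Extract 11: [4, 4, 11, 20, 21, 30]
Extract 4: [4, 4, 11, 20, 21, 30]


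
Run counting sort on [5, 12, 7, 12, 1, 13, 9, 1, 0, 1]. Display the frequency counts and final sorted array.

Count array: [1, 3, 0, 0, 0, 1, 0, 1, 0, 1, 0, 0, 2, 1]
(count[i] = number of elements equal to i)
Cumulative count: [1, 4, 4, 4, 4, 5, 5, 6, 6, 7, 7, 7, 9, 10]
Sorted: [0, 1, 1, 1, 5, 7, 9, 12, 12, 13]


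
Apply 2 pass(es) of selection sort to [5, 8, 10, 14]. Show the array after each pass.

Pass 1: Select minimum 5 at index 0, swap -> [5, 8, 10, 14]
Pass 2: Select minimum 8 at index 1, swap -> [5, 8, 10, 14]


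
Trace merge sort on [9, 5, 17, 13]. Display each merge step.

Divide and conquer:
  Merge [9] + [5] -> [5, 9]
  Merge [17] + [13] -> [13, 17]
  Merge [5, 9] + [13, 17] -> [5, 9, 13, 17]


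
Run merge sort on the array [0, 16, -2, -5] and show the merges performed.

Divide and conquer:
  Merge [0] + [16] -> [0, 16]
  Merge [-2] + [-5] -> [-5, -2]
  Merge [0, 16] + [-5, -2] -> [-5, -2, 0, 16]


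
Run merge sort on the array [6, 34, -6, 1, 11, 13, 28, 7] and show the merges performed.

Divide and conquer:
  Merge [6] + [34] -> [6, 34]
  Merge [-6] + [1] -> [-6, 1]
  Merge [6, 34] + [-6, 1] -> [-6, 1, 6, 34]
  Merge [11] + [13] -> [11, 13]
  Merge [28] + [7] -> [7, 28]
  Merge [11, 13] + [7, 28] -> [7, 11, 13, 28]
  Merge [-6, 1, 6, 34] + [7, 11, 13, 28] -> [-6, 1, 6, 7, 11, 13, 28, 34]


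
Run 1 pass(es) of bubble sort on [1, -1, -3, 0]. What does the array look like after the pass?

After pass 1: [-1, -3, 0, 1] (3 swaps)
Total swaps: 3


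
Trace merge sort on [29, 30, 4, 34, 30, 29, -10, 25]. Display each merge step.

Divide and conquer:
  Merge [29] + [30] -> [29, 30]
  Merge [4] + [34] -> [4, 34]
  Merge [29, 30] + [4, 34] -> [4, 29, 30, 34]
  Merge [30] + [29] -> [29, 30]
  Merge [-10] + [25] -> [-10, 25]
  Merge [29, 30] + [-10, 25] -> [-10, 25, 29, 30]
  Merge [4, 29, 30, 34] + [-10, 25, 29, 30] -> [-10, 4, 25, 29, 29, 30, 30, 34]


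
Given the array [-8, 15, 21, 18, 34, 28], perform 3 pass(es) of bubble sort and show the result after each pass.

After pass 1: [-8, 15, 18, 21, 28, 34] (2 swaps)
After pass 2: [-8, 15, 18, 21, 28, 34] (0 swaps)
After pass 3: [-8, 15, 18, 21, 28, 34] (0 swaps)
Total swaps: 2


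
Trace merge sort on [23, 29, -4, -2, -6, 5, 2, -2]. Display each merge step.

Divide and conquer:
  Merge [23] + [29] -> [23, 29]
  Merge [-4] + [-2] -> [-4, -2]
  Merge [23, 29] + [-4, -2] -> [-4, -2, 23, 29]
  Merge [-6] + [5] -> [-6, 5]
  Merge [2] + [-2] -> [-2, 2]
  Merge [-6, 5] + [-2, 2] -> [-6, -2, 2, 5]
  Merge [-4, -2, 23, 29] + [-6, -2, 2, 5] -> [-6, -4, -2, -2, 2, 5, 23, 29]


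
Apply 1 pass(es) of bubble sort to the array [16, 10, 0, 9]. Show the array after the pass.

After pass 1: [10, 0, 9, 16] (3 swaps)
Total swaps: 3


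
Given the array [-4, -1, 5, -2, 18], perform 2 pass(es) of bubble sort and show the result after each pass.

After pass 1: [-4, -1, -2, 5, 18] (1 swaps)
After pass 2: [-4, -2, -1, 5, 18] (1 swaps)
Total swaps: 2


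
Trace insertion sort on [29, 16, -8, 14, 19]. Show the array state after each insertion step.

First element 29 is already 'sorted'
Insert 16: shifted 1 elements -> [16, 29, -8, 14, 19]
Insert -8: shifted 2 elements -> [-8, 16, 29, 14, 19]
Insert 14: shifted 2 elements -> [-8, 14, 16, 29, 19]
Insert 19: shifted 1 elements -> [-8, 14, 16, 19, 29]


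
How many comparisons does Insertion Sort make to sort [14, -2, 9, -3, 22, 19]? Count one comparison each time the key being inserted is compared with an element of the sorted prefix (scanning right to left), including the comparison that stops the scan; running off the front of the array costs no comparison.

Insert -2: 14 > -2 (shift), reached front = 1 comparison(s) -> [-2, 14, 9, -3, 22, 19]
Insert 9: 14 > 9 (shift), -2 <= 9 (stop) = 2 comparison(s) -> [-2, 9, 14, -3, 22, 19]
Insert -3: 14 > -3 (shift), 9 > -3 (shift), -2 > -3 (shift), reached front = 3 comparison(s) -> [-3, -2, 9, 14, 22, 19]
Insert 22: 14 <= 22 (stop) = 1 comparison(s) -> [-3, -2, 9, 14, 22, 19]
Insert 19: 22 > 19 (shift), 14 <= 19 (stop) = 2 comparison(s) -> [-3, -2, 9, 14, 19, 22]
Total comparisons: 1 + 2 + 3 + 1 + 2 = 9


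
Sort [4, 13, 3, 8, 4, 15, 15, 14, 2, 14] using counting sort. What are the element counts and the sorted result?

Count array: [0, 0, 1, 1, 2, 0, 0, 0, 1, 0, 0, 0, 0, 1, 2, 2]
(count[i] = number of elements equal to i)
Cumulative count: [0, 0, 1, 2, 4, 4, 4, 4, 5, 5, 5, 5, 5, 6, 8, 10]
Sorted: [2, 3, 4, 4, 8, 13, 14, 14, 15, 15]


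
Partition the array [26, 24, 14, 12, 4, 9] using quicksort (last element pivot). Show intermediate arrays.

Partition 1: pivot=9 at index 1 -> [4, 9, 14, 12, 26, 24]
Partition 2: pivot=24 at index 4 -> [4, 9, 14, 12, 24, 26]
Partition 3: pivot=12 at index 2 -> [4, 9, 12, 14, 24, 26]


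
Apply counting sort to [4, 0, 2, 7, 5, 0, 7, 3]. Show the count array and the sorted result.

Count array: [2, 0, 1, 1, 1, 1, 0, 2]
(count[i] = number of elements equal to i)
Cumulative count: [2, 2, 3, 4, 5, 6, 6, 8]
Sorted: [0, 0, 2, 3, 4, 5, 7, 7]


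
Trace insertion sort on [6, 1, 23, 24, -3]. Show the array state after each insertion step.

First element 6 is already 'sorted'
Insert 1: shifted 1 elements -> [1, 6, 23, 24, -3]
Insert 23: shifted 0 elements -> [1, 6, 23, 24, -3]
Insert 24: shifted 0 elements -> [1, 6, 23, 24, -3]
Insert -3: shifted 4 elements -> [-3, 1, 6, 23, 24]


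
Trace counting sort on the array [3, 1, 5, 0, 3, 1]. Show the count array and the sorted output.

Count array: [1, 2, 0, 2, 0, 1]
(count[i] = number of elements equal to i)
Cumulative count: [1, 3, 3, 5, 5, 6]
Sorted: [0, 1, 1, 3, 3, 5]


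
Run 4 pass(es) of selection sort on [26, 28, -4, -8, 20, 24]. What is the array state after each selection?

Pass 1: Select minimum -8 at index 3, swap -> [-8, 28, -4, 26, 20, 24]
Pass 2: Select minimum -4 at index 2, swap -> [-8, -4, 28, 26, 20, 24]
Pass 3: Select minimum 20 at index 4, swap -> [-8, -4, 20, 26, 28, 24]
Pass 4: Select minimum 24 at index 5, swap -> [-8, -4, 20, 24, 28, 26]


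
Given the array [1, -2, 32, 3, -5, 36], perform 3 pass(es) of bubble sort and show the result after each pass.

After pass 1: [-2, 1, 3, -5, 32, 36] (3 swaps)
After pass 2: [-2, 1, -5, 3, 32, 36] (1 swaps)
After pass 3: [-2, -5, 1, 3, 32, 36] (1 swaps)
Total swaps: 5


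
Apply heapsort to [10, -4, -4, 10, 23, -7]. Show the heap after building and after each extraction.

Build heap: [23, 10, -4, 10, -4, -7]
Extract 23: [10, 10, -4, -7, -4, 23]
Extract 10: [10, -4, -4, -7, 10, 23]
Extract 10: [-4, -7, -4, 10, 10, 23]
Extract -4: [-4, -7, -4, 10, 10, 23]
Extract -4: [-7, -4, -4, 10, 10, 23]


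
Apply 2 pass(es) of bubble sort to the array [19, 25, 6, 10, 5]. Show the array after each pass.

After pass 1: [19, 6, 10, 5, 25] (3 swaps)
After pass 2: [6, 10, 5, 19, 25] (3 swaps)
Total swaps: 6


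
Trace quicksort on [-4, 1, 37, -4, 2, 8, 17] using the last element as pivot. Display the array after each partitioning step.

Partition 1: pivot=17 at index 5 -> [-4, 1, -4, 2, 8, 17, 37]
Partition 2: pivot=8 at index 4 -> [-4, 1, -4, 2, 8, 17, 37]
Partition 3: pivot=2 at index 3 -> [-4, 1, -4, 2, 8, 17, 37]
Partition 4: pivot=-4 at index 1 -> [-4, -4, 1, 2, 8, 17, 37]


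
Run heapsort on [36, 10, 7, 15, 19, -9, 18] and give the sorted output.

Build heap: [36, 19, 18, 15, 10, -9, 7]
Extract 36: [19, 15, 18, 7, 10, -9, 36]
Extract 19: [18, 15, -9, 7, 10, 19, 36]
Extract 18: [15, 10, -9, 7, 18, 19, 36]
Extract 15: [10, 7, -9, 15, 18, 19, 36]
Extract 10: [7, -9, 10, 15, 18, 19, 36]
Extract 7: [-9, 7, 10, 15, 18, 19, 36]


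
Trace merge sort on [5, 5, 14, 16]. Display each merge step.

Divide and conquer:
  Merge [5] + [5] -> [5, 5]
  Merge [14] + [16] -> [14, 16]
  Merge [5, 5] + [14, 16] -> [5, 5, 14, 16]


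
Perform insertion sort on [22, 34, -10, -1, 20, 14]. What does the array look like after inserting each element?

First element 22 is already 'sorted'
Insert 34: shifted 0 elements -> [22, 34, -10, -1, 20, 14]
Insert -10: shifted 2 elements -> [-10, 22, 34, -1, 20, 14]
Insert -1: shifted 2 elements -> [-10, -1, 22, 34, 20, 14]
Insert 20: shifted 2 elements -> [-10, -1, 20, 22, 34, 14]
Insert 14: shifted 3 elements -> [-10, -1, 14, 20, 22, 34]


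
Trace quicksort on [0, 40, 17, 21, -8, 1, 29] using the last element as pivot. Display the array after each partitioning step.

Partition 1: pivot=29 at index 5 -> [0, 17, 21, -8, 1, 29, 40]
Partition 2: pivot=1 at index 2 -> [0, -8, 1, 17, 21, 29, 40]
Partition 3: pivot=-8 at index 0 -> [-8, 0, 1, 17, 21, 29, 40]
Partition 4: pivot=21 at index 4 -> [-8, 0, 1, 17, 21, 29, 40]


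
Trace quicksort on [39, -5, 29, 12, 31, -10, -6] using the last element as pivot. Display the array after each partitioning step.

Partition 1: pivot=-6 at index 1 -> [-10, -6, 29, 12, 31, 39, -5]
Partition 2: pivot=-5 at index 2 -> [-10, -6, -5, 12, 31, 39, 29]
Partition 3: pivot=29 at index 4 -> [-10, -6, -5, 12, 29, 39, 31]
Partition 4: pivot=31 at index 5 -> [-10, -6, -5, 12, 29, 31, 39]


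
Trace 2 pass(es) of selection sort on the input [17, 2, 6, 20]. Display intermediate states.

Pass 1: Select minimum 2 at index 1, swap -> [2, 17, 6, 20]
Pass 2: Select minimum 6 at index 2, swap -> [2, 6, 17, 20]


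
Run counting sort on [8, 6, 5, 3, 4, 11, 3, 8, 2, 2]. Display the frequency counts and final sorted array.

Count array: [0, 0, 2, 2, 1, 1, 1, 0, 2, 0, 0, 1]
(count[i] = number of elements equal to i)
Cumulative count: [0, 0, 2, 4, 5, 6, 7, 7, 9, 9, 9, 10]
Sorted: [2, 2, 3, 3, 4, 5, 6, 8, 8, 11]


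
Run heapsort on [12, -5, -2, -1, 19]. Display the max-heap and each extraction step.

Build heap: [19, 12, -2, -1, -5]
Extract 19: [12, -1, -2, -5, 19]
Extract 12: [-1, -5, -2, 12, 19]
Extract -1: [-2, -5, -1, 12, 19]
Extract -2: [-5, -2, -1, 12, 19]


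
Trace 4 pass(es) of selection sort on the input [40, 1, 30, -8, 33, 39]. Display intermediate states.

Pass 1: Select minimum -8 at index 3, swap -> [-8, 1, 30, 40, 33, 39]
Pass 2: Select minimum 1 at index 1, swap -> [-8, 1, 30, 40, 33, 39]
Pass 3: Select minimum 30 at index 2, swap -> [-8, 1, 30, 40, 33, 39]
Pass 4: Select minimum 33 at index 4, swap -> [-8, 1, 30, 33, 40, 39]


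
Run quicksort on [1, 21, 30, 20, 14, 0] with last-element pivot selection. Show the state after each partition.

Partition 1: pivot=0 at index 0 -> [0, 21, 30, 20, 14, 1]
Partition 2: pivot=1 at index 1 -> [0, 1, 30, 20, 14, 21]
Partition 3: pivot=21 at index 4 -> [0, 1, 20, 14, 21, 30]
Partition 4: pivot=14 at index 2 -> [0, 1, 14, 20, 21, 30]


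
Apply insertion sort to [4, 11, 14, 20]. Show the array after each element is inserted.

First element 4 is already 'sorted'
Insert 11: shifted 0 elements -> [4, 11, 14, 20]
Insert 14: shifted 0 elements -> [4, 11, 14, 20]
Insert 20: shifted 0 elements -> [4, 11, 14, 20]


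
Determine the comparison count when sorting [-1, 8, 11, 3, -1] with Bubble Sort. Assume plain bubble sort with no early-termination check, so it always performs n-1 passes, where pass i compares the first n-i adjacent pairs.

Pass 1: compare adjacent pairs (0,1)..(3,4) = 4 comparison(s), 2 swap(s) -> [-1, 8, 3, -1, 11]
Pass 2: compare adjacent pairs (0,1)..(2,3) = 3 comparison(s), 2 swap(s) -> [-1, 3, -1, 8, 11]
Pass 3: compare adjacent pairs (0,1)..(1,2) = 2 comparison(s), 1 swap(s) -> [-1, -1, 3, 8, 11]
Pass 4: compare adjacent pairs (0,1)..(0,1) = 1 comparison(s), 0 swap(s) -> [-1, -1, 3, 8, 11]
Total comparisons: 4 + 3 + 2 + 1 = 10


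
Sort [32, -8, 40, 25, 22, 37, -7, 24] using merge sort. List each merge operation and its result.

Divide and conquer:
  Merge [32] + [-8] -> [-8, 32]
  Merge [40] + [25] -> [25, 40]
  Merge [-8, 32] + [25, 40] -> [-8, 25, 32, 40]
  Merge [22] + [37] -> [22, 37]
  Merge [-7] + [24] -> [-7, 24]
  Merge [22, 37] + [-7, 24] -> [-7, 22, 24, 37]
  Merge [-8, 25, 32, 40] + [-7, 22, 24, 37] -> [-8, -7, 22, 24, 25, 32, 37, 40]


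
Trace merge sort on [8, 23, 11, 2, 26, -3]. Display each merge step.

Divide and conquer:
  Merge [23] + [11] -> [11, 23]
  Merge [8] + [11, 23] -> [8, 11, 23]
  Merge [26] + [-3] -> [-3, 26]
  Merge [2] + [-3, 26] -> [-3, 2, 26]
  Merge [8, 11, 23] + [-3, 2, 26] -> [-3, 2, 8, 11, 23, 26]


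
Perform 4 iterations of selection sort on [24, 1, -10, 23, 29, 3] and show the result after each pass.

Pass 1: Select minimum -10 at index 2, swap -> [-10, 1, 24, 23, 29, 3]
Pass 2: Select minimum 1 at index 1, swap -> [-10, 1, 24, 23, 29, 3]
Pass 3: Select minimum 3 at index 5, swap -> [-10, 1, 3, 23, 29, 24]
Pass 4: Select minimum 23 at index 3, swap -> [-10, 1, 3, 23, 29, 24]


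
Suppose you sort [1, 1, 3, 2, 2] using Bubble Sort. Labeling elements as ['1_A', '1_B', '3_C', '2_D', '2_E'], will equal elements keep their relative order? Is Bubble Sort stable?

Trace Bubble Sort on the labeled array (the key is the number; the letter only tracks identity):
  After pass 1: [1_A, 1_B, 2_D, 2_E, 3_C]
  After pass 2: [1_A, 1_B, 2_D, 2_E, 3_C] (no swaps, done)
Final order: [1_A, 1_B, 2_D, 2_E, 3_C]
Equal keys:
  value 1: originally 1_A, 1_B; after sorting 1_A, 1_B -> order preserved
  value 2: originally 2_D, 2_E; after sorting 2_D, 2_E -> order preserved
All equal keys kept their original relative order. Bubble Sort is stable: it only swaps adjacent elements when the left one is strictly greater, so equal keys never move past each other.
Answer: Stable


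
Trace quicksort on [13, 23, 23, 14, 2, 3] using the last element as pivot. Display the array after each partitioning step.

Partition 1: pivot=3 at index 1 -> [2, 3, 23, 14, 13, 23]
Partition 2: pivot=23 at index 5 -> [2, 3, 23, 14, 13, 23]
Partition 3: pivot=13 at index 2 -> [2, 3, 13, 14, 23, 23]
Partition 4: pivot=23 at index 4 -> [2, 3, 13, 14, 23, 23]


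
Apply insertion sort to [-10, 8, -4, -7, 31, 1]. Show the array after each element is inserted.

First element -10 is already 'sorted'
Insert 8: shifted 0 elements -> [-10, 8, -4, -7, 31, 1]
Insert -4: shifted 1 elements -> [-10, -4, 8, -7, 31, 1]
Insert -7: shifted 2 elements -> [-10, -7, -4, 8, 31, 1]
Insert 31: shifted 0 elements -> [-10, -7, -4, 8, 31, 1]
Insert 1: shifted 2 elements -> [-10, -7, -4, 1, 8, 31]


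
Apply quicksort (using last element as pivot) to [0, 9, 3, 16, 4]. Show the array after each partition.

Partition 1: pivot=4 at index 2 -> [0, 3, 4, 16, 9]
Partition 2: pivot=3 at index 1 -> [0, 3, 4, 16, 9]
Partition 3: pivot=9 at index 3 -> [0, 3, 4, 9, 16]


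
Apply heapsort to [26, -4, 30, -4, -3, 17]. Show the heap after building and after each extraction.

Build heap: [30, -3, 26, -4, -4, 17]
Extract 30: [26, -3, 17, -4, -4, 30]
Extract 26: [17, -3, -4, -4, 26, 30]
Extract 17: [-3, -4, -4, 17, 26, 30]
Extract -3: [-4, -4, -3, 17, 26, 30]
Extract -4: [-4, -4, -3, 17, 26, 30]


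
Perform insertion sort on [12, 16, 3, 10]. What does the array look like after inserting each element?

First element 12 is already 'sorted'
Insert 16: shifted 0 elements -> [12, 16, 3, 10]
Insert 3: shifted 2 elements -> [3, 12, 16, 10]
Insert 10: shifted 2 elements -> [3, 10, 12, 16]


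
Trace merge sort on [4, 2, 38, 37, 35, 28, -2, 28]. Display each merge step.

Divide and conquer:
  Merge [4] + [2] -> [2, 4]
  Merge [38] + [37] -> [37, 38]
  Merge [2, 4] + [37, 38] -> [2, 4, 37, 38]
  Merge [35] + [28] -> [28, 35]
  Merge [-2] + [28] -> [-2, 28]
  Merge [28, 35] + [-2, 28] -> [-2, 28, 28, 35]
  Merge [2, 4, 37, 38] + [-2, 28, 28, 35] -> [-2, 2, 4, 28, 28, 35, 37, 38]


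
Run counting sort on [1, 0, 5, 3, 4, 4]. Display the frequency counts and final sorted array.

Count array: [1, 1, 0, 1, 2, 1]
(count[i] = number of elements equal to i)
Cumulative count: [1, 2, 2, 3, 5, 6]
Sorted: [0, 1, 3, 4, 4, 5]
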